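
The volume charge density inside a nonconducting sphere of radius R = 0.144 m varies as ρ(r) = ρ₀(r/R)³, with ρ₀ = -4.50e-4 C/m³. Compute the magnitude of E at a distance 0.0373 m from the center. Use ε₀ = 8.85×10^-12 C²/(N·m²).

Use a concentric Gaussian sphere at r = 0.0373 m (r < R).
Integrate the density: Q_enc = 4π ∫₀^r ρ₀(r'/R)^3 r'² dr' = 4πρ₀ r^6/(6·R³) = -8.50×10^-10 C.
Applying ∮E·dA = Q_enc/ε₀ with Φ = E(4πr²):
E = |Q_enc|/(4πε₀r²) = (8.50×10^-10)/(4π·8.85×10^-12·(0.0373)²) = 5.49×10^3 N/C.

E ≈ 5.49e3 N/C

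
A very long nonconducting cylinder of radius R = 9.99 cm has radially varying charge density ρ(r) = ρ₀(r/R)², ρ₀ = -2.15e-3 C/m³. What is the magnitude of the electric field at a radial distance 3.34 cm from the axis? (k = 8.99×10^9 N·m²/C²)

Choose a coaxial cylinder of radius r = 3.34 cm (arbitrary length L) as the Gaussian surface (r < R).
Integrating ρ over the cross-section to radius r: λ_enc = (2πρ₀/R²) ∫₀^r r'^3 dr' = 2πρ₀ r^4/(4·R²) = -4.211×10^-7 C/m.
Applying ∮E·dA = Q_enc/ε₀ with the end caps contributing no flux:
E = 2k|λ_enc|/r = 2(8.99×10^9)(4.211e-7)/(0.0334) = 2.27×10^5 N/C.

|E| = 2.27×10^5 N/C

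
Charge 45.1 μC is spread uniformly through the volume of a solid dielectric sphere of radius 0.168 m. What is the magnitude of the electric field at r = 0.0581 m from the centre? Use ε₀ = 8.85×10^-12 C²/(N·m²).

By spherical symmetry E is radial; choose a Gaussian sphere of radius r = 0.0581 m (r < R).
Only the charge within r is enclosed: Q_enc = Q·(r/R)³ = (45.1 μC)·(0.0581 m/0.168 m)³ = 1.865×10^-6 C.
Since E is radial and uniform over the Gaussian sphere, Φ = E·4πr² = Q_enc/ε₀.
E = |Q_enc|/(4πε₀r²) = (1.865e-6)/(4π·8.85×10^-12·(0.0581)²) = 4.97×10^6 N/C.

|E| ≈ 4.97×10^6 V/m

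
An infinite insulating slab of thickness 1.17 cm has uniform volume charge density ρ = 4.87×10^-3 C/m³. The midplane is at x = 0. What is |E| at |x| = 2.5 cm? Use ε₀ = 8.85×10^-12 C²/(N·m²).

The point |x| = 2.5 cm lies outside the slab (half-thickness 0.00585 m). A symmetric pillbox spanning the full slab encloses Q_enc = ρ·d·A.
Flux = 2EA ⇒ E = |ρ|d/(2ε₀), independent of distance outside.
E = (4.87×10^-3)(0.0117)/(2·8.85×10^-12) = 3.22×10^6 N/C.

E ≈ 3.22e6 N/C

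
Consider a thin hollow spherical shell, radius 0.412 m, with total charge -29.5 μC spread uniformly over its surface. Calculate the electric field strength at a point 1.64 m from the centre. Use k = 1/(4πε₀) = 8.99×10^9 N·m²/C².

|E| = 9.86×10^4 N/C

Take a concentric spherical Gaussian surface of radius r = 1.64 m (r > 0.412 m).
The entire shell is enclosed: Q_enc = -2.95e-5 C.
Gauss's law: E·4πr² = Q_enc/ε₀.
E = k|Q_enc|/r² = (8.99×10^9)(2.95×10^-5)/(1.64)² = 9.86×10^4 N/C.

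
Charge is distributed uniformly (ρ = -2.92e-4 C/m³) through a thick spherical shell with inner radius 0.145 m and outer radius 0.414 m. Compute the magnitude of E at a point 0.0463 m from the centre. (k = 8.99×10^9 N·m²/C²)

E = 0 (no enclosed charge)

By spherical symmetry E is radial; choose a Gaussian sphere of radius r = 0.0463 m (r < 0.145 m, inside the empty cavity).
No charge is enclosed, so by Gauss's law E·4πr² = 0 ⇒ E = 0.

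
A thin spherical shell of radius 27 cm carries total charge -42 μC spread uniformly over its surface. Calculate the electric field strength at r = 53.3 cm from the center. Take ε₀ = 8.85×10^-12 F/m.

Take a concentric spherical Gaussian surface of radius r = 53.3 cm (r > 27 cm).
The entire shell is enclosed: Q_enc = -4.20×10^-5 C.
By Gauss's law, ∮E·dA = E·4πr² = Q_enc/ε₀.
E = |Q_enc|/(4πε₀r²) = (4.20×10^-5)/(4π·8.85×10^-12·(0.533)²) = 1.33×10^6 N/C.

E ≈ 1.33×10^6 N/C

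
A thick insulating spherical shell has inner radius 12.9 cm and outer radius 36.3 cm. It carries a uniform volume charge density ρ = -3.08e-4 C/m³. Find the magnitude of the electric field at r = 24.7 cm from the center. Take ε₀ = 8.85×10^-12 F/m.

Symmetry ⇒ E = E(r) r̂. Gaussian sphere of radius r = 24.7 cm (within the shell material, 12.9 cm < r < 36.3 cm).
Only the shell between 12.9 cm and r is enclosed: Q_enc = ρ·(4π/3)(r³ − a³) = (-3.08e-4)·(4π/3)·((0.247)³ − (0.129)³) = -1.667×10^-5 C.
Gauss's law: E·4πr² = Q_enc/ε₀.
E = |Q_enc|/(4πε₀r²) = (1.667e-5)/(4π·8.85×10^-12·(0.247)²) = 2.46e6 N/C.

|E| = 2.46×10^6 V/m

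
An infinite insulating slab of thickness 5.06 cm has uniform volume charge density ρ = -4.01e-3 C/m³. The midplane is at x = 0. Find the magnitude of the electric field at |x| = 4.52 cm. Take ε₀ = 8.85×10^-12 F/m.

The point |x| = 4.52 cm lies outside the slab (half-thickness 0.0253 m). A symmetric pillbox spanning the full slab encloses Q_enc = ρ·d·A.
Flux = 2EA ⇒ E = |ρ|d/(2ε₀), independent of distance outside.
E = (4.01e-3)(0.0506)/(2·8.85×10^-12) = 1.15×10^7 N/C.

E = 1.15×10^7 V/m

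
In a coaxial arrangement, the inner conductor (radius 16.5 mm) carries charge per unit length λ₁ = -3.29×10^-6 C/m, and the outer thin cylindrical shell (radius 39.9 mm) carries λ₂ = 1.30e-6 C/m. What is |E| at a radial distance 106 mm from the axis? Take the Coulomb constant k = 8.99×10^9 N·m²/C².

|E| ≈ 3.38e5 V/m

Take a coaxial cylindrical Gaussian surface of radius r = 106 mm and length L (r > 39.9 mm, enclosing both).
λ_enc = λ₁ + λ₂ = (-3.29e-6) + (1.30e-6) = -1.99e-6 C/m.
By Gauss's law (flux through the curved wall only), E·2πrL = λ_enc L/ε₀.
E = 2k|λ_enc|/r = 2(8.99×10^9)(1.99×10^-6)/(0.106) = 3.38×10^5 N/C.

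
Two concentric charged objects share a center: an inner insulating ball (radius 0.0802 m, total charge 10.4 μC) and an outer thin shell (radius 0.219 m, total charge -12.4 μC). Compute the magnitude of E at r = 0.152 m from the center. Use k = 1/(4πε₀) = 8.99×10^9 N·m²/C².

E = 4.05×10^6 N/C

By spherical symmetry E is radial; choose a Gaussian sphere of radius r = 0.152 m (between the bodies, 0.0802 m < r < 0.219 m).
The shell at 0.219 m lies outside the Gaussian surface, so Q_enc = 10.4 μC = 1.04×10^-5 C.
Applying ∮E·dA = Q_enc/ε₀ with Φ = E(4πr²):
E = k|Q_enc|/r² = (8.99×10^9)(1.04×10^-5)/(0.152)² = 4.05×10^6 N/C.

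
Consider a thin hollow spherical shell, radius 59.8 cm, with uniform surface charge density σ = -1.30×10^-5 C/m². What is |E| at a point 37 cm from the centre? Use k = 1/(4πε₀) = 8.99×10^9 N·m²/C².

Symmetry ⇒ E = E(r) r̂. Gaussian sphere of radius r = 37 cm (inside the shell, r < 59.8 cm).
All the charge is outside the Gaussian surface: Q_enc = 0, hence E = 0 everywhere inside the shell.

|E| = 0 V/m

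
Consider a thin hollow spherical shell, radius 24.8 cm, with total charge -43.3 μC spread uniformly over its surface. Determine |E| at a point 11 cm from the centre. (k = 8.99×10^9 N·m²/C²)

E = 0 (no enclosed charge)

By spherical symmetry E is radial; choose a Gaussian sphere of radius r = 11 cm (inside the shell, r < 24.8 cm).
All the charge is outside the Gaussian surface: Q_enc = 0, hence E = 0 everywhere inside the shell.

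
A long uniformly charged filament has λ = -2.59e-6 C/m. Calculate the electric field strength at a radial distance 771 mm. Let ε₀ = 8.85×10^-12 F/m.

Coaxial Gaussian cylinder, radius r = 771 mm, length L.
Q_enc = λL, so λ_enc = -2.59×10^-6 C/m.
Gauss's law: E·2πrL = λ_enc L/ε₀.
E = |λ_enc|/(2πε₀r) = (2.59×10^-6)/(2π·8.85×10^-12·0.771) = 6.04×10^4 N/C.

|E| ≈ 6.04×10^4 N/C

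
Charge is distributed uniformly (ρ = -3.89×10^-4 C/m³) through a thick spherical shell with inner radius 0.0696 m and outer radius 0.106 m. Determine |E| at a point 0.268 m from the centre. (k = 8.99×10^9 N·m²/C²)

|E| ≈ 1.74×10^5 N/C

By spherical symmetry E is radial; choose a Gaussian sphere of radius r = 0.268 m (r > 0.106 m, enclosing the whole shell).
Q_enc = ρ·(4π/3)(b³ − a³) = (-3.89e-4)·(4π/3)·((0.106)³ − (0.0696)³) = -1.391×10^-6 C.
By Gauss's law, ∮E·dA = E·4πr² = Q_enc/ε₀.
E = k|Q_enc|/r² = (8.99×10^9)(1.391×10^-6)/(0.268)² = 1.74e5 N/C.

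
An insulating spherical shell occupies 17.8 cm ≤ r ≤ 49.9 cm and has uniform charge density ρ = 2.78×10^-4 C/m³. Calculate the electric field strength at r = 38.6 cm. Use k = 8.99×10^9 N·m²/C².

3.64×10^6 N/C

By spherical symmetry E is radial; choose a Gaussian sphere of radius r = 38.6 cm (within the shell material, 17.8 cm < r < 49.9 cm).
Only the shell between 17.8 cm and r is enclosed: Q_enc = ρ·(4π/3)(r³ − a³) = (2.78e-4)·(4π/3)·((0.386)³ − (0.178)³) = 6.04×10^-5 C.
Gauss's law: E·4πr² = Q_enc/ε₀.
E = k|Q_enc|/r² = (8.99×10^9)(6.04×10^-5)/(0.386)² = 3.64×10^6 N/C.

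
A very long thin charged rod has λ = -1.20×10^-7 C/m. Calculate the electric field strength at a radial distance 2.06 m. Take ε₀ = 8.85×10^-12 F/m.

1.05×10^3 N/C

Take a coaxial cylindrical Gaussian surface of radius r = 2.06 m and length L.
Q_enc = λL, so λ_enc = -1.20×10^-7 C/m.
Applying ∮E·dA = Q_enc/ε₀ with the end caps contributing no flux:
E = |λ_enc|/(2πε₀r) = (1.20e-7)/(2π·8.85×10^-12·2.06) = 1.05×10^3 N/C.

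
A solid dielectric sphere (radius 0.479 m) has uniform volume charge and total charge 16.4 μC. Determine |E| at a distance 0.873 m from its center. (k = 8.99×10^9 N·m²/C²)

Use a concentric Gaussian sphere at r = 0.873 m (r > R, so the entire charge is enclosed).
Q_enc = 16.4 μC = 1.64×10^-5 C.
Since E is radial and uniform over the Gaussian sphere, Φ = E·4πr² = Q_enc/ε₀.
E = k|Q_enc|/r² = (8.99×10^9)(1.64×10^-5)/(0.873)² = 1.93e5 N/C.

E = 1.93e5 N/C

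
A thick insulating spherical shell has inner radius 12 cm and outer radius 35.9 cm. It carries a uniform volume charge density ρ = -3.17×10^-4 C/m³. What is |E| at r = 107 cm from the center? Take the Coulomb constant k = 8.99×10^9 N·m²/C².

By spherical symmetry E is radial; choose a Gaussian sphere of radius r = 107 cm (r > 35.9 cm, enclosing the whole shell).
Q_enc = ρ·(4π/3)(b³ − a³) = (-3.17e-4)·(4π/3)·((0.359)³ − (0.12)³) = -5.914×10^-5 C.
Since E is radial and uniform over the Gaussian sphere, Φ = E·4πr² = Q_enc/ε₀.
E = k|Q_enc|/r² = (8.99×10^9)(5.914e-5)/(1.07)² = 4.64e5 N/C.

|E| = 4.64×10^5 N/C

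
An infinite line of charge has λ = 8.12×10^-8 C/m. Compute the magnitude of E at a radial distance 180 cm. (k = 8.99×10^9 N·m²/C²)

|E| = 811 N/C

Choose a coaxial cylinder of radius r = 180 cm (arbitrary length L) as the Gaussian surface.
Q_enc = λL, so λ_enc = 8.12×10^-8 C/m.
By Gauss's law (flux through the curved wall only), E·2πrL = λ_enc L/ε₀.
E = 2k|λ_enc|/r = 2(8.99×10^9)(8.12×10^-8)/(1.8) = 811 N/C.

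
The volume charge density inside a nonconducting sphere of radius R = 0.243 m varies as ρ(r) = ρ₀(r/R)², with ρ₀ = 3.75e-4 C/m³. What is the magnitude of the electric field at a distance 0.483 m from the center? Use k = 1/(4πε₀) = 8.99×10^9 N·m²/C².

5.21×10^5 V/m

Use a concentric Gaussian sphere at r = 0.483 m (r > R, all charge enclosed).
Q_enc = 4π ∫₀^R ρ₀(r'/R)^2 r'² dr' = 4πρ₀R³/5 = 1.352×10^-5 C.
Since E is radial and uniform over the Gaussian sphere, Φ = E·4πr² = Q_enc/ε₀.
E = k|Q_enc|/r² = (8.99×10^9)(1.352×10^-5)/(0.483)² = 5.21×10^5 N/C.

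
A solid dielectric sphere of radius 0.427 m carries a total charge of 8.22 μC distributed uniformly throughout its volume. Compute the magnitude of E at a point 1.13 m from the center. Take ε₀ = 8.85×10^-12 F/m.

|E| = 5.79×10^4 N/C

Take a concentric spherical Gaussian surface of radius r = 1.13 m (r > R, so the entire charge is enclosed).
Q_enc = 8.22 μC = 8.22e-6 C.
By Gauss's law, ∮E·dA = E·4πr² = Q_enc/ε₀.
E = |Q_enc|/(4πε₀r²) = (8.22×10^-6)/(4π·8.85×10^-12·(1.13)²) = 5.79e4 N/C.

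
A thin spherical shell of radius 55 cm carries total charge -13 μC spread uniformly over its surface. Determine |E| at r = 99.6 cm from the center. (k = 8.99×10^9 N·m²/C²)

|E| ≈ 1.18×10^5 N/C

By spherical symmetry E is radial; choose a Gaussian sphere of radius r = 99.6 cm (r > 55 cm).
The entire shell is enclosed: Q_enc = -1.30e-5 C.
Gauss's law: E·4πr² = Q_enc/ε₀.
E = k|Q_enc|/r² = (8.99×10^9)(1.30×10^-5)/(0.996)² = 1.18×10^5 N/C.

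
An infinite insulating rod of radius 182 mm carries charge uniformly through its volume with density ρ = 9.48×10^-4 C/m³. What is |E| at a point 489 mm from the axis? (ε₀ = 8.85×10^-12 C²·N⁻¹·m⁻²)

|E| ≈ 3.63e6 V/m

By cylindrical symmetry E is radial; use a coaxial Gaussian cylinder of radius 489 mm and length L (r > 182 mm, full cross-section enclosed).
λ_enc = ρ·πR² = (9.48×10^-4)π(0.182)² = 9.865×10^-5 C/m.
Since E is radial and uniform over the curved surface, Φ = E·2πrL = Q_enc/ε₀ = λ_enc L/ε₀.
E = |λ_enc|/(2πε₀r) = (9.865e-5)/(2π·8.85×10^-12·0.489) = 3.63×10^6 N/C.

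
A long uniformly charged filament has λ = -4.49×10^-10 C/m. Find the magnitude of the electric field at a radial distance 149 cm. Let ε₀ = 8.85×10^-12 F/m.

|E| = 5.42 N/C

Coaxial Gaussian cylinder, radius r = 149 cm, length L.
Q_enc = λL, so λ_enc = -4.49×10^-10 C/m.
Gauss's law: E·2πrL = λ_enc L/ε₀.
E = |λ_enc|/(2πε₀r) = (4.49×10^-10)/(2π·8.85×10^-12·1.49) = 5.42 N/C.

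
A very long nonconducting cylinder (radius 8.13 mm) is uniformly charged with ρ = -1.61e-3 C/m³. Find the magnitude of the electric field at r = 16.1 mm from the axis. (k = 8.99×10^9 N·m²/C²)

E ≈ 3.73×10^5 N/C

Coaxial Gaussian cylinder, radius r = 16.1 mm, length L (r > 8.13 mm, full cross-section enclosed).
λ_enc = ρ·πR² = (-1.61×10^-3)π(0.00813)² = -3.343e-7 C/m.
Applying ∮E·dA = Q_enc/ε₀ with the end caps contributing no flux:
E = 2k|λ_enc|/r = 2(8.99×10^9)(3.343×10^-7)/(0.0161) = 3.73×10^5 N/C.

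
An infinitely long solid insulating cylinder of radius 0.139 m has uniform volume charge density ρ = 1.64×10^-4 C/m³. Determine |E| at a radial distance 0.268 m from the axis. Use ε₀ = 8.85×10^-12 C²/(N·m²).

Choose a coaxial cylinder of radius r = 0.268 m (arbitrary length L) as the Gaussian surface (r > 0.139 m, full cross-section enclosed).
λ_enc = ρ·πR² = (1.64×10^-4)π(0.139)² = 9.955×10^-6 C/m.
By Gauss's law (flux through the curved wall only), E·2πrL = λ_enc L/ε₀.
E = |λ_enc|/(2πε₀r) = (9.955×10^-6)/(2π·8.85×10^-12·0.268) = 6.68×10^5 N/C.

|E| = 6.68×10^5 V/m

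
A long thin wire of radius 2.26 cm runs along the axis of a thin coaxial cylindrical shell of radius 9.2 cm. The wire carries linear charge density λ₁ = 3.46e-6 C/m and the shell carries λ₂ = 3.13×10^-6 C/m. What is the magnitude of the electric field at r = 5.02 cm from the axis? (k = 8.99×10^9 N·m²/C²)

Choose a coaxial cylinder of radius r = 5.02 cm (arbitrary length L) as the Gaussian surface (between the conductors, 2.26 cm < r < 9.2 cm).
Only the inner wire is enclosed; the outer shell contributes nothing inside itself. λ_enc = λ₁ = 3.46×10^-6 C/m.
Applying ∮E·dA = Q_enc/ε₀ with the end caps contributing no flux:
E = 2k|λ_enc|/r = 2(8.99×10^9)(3.46×10^-6)/(0.0502) = 1.24×10^6 N/C.

1.24e6 V/m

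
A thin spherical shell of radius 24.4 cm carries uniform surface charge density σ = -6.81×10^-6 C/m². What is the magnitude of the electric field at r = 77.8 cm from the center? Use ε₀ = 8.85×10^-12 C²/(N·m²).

Use a concentric Gaussian sphere at r = 77.8 cm (r > 24.4 cm).
The entire shell is enclosed: Q_enc = σ·4πR² = (-6.81×10^-6)·4π·(0.244)² = -5.095×10^-6 C.
By Gauss's law, ∮E·dA = E·4πr² = Q_enc/ε₀.
E = |Q_enc|/(4πε₀r²) = (5.095e-6)/(4π·8.85×10^-12·(0.778)²) = 7.57e4 N/C.

7.57×10^4 N/C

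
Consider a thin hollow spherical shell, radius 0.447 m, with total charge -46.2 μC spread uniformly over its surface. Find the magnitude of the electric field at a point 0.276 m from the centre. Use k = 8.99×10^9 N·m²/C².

E = 0

Use a concentric Gaussian sphere at r = 0.276 m (inside the shell, r < 0.447 m).
No charge lies within this surface, so Q_enc = 0 and Gauss's law gives E·4πr² = 0 ⇒ E = 0.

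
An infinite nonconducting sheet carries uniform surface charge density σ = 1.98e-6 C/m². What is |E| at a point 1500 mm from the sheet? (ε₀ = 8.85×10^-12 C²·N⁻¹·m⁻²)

The symmetry is planar: E is normal to the sheet and the same magnitude on both sides. Take a pillbox straddling the sheet with end-cap area A.
Only the two end caps contribute flux: Φ = 2EA. With Q_enc = σA, Gauss's law gives E = |σ|/(2ε₀).
E = |σ|/(2ε₀) = (1.98×10^-6)/(2·8.85×10^-12) = 1.12×10^5 N/C.

|E| ≈ 1.12e5 N/C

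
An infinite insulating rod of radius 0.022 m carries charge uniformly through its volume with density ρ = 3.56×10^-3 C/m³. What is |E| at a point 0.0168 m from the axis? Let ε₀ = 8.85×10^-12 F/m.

|E| ≈ 3.38×10^6 V/m

Coaxial Gaussian cylinder, radius r = 0.0168 m, length L (r < R).
Enclosed charge per unit length: λ_enc = ρ·πr² = (3.56×10^-3)π(0.0168)² = 3.157×10^-6 C/m.
Applying ∮E·dA = Q_enc/ε₀ with the end caps contributing no flux:
E = |λ_enc|/(2πε₀r) = (3.157×10^-6)/(2π·8.85×10^-12·0.0168) = 3.38e6 N/C.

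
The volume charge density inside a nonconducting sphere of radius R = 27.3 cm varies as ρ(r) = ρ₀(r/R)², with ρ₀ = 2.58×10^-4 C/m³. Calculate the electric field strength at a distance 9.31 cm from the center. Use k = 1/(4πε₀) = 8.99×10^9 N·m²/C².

E ≈ 6.31×10^4 N/C

Take a concentric spherical Gaussian surface of radius r = 9.31 cm (r < R).
Integrate the density: Q_enc = 4π ∫₀^r ρ₀(r'/R)^2 r'² dr' = 4πρ₀ r^5/(5·R²) = 6.085e-8 C.
Since E is radial and uniform over the Gaussian sphere, Φ = E·4πr² = Q_enc/ε₀.
E = k|Q_enc|/r² = (8.99×10^9)(6.085×10^-8)/(0.0931)² = 6.31×10^4 N/C.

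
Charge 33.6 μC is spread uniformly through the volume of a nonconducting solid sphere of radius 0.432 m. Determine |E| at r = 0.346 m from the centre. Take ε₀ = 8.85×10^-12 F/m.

Symmetry ⇒ E = E(r) r̂. Gaussian sphere of radius r = 0.346 m (r < R).
Only the charge within r is enclosed: Q_enc = Q·(r/R)³ = (33.6 μC)·(0.346 m/0.432 m)³ = 1.726×10^-5 C.
Since E is radial and uniform over the Gaussian sphere, Φ = E·4πr² = Q_enc/ε₀.
E = |Q_enc|/(4πε₀r²) = (1.726×10^-5)/(4π·8.85×10^-12·(0.346)²) = 1.30×10^6 N/C.

|E| = 1.30e6 N/C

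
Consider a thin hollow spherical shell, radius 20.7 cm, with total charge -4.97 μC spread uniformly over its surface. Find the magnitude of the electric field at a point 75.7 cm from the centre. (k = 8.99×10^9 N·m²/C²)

7.80e4 N/C

Take a concentric spherical Gaussian surface of radius r = 75.7 cm (r > 20.7 cm).
The entire shell is enclosed: Q_enc = -4.97×10^-6 C.
Gauss's law: E·4πr² = Q_enc/ε₀.
E = k|Q_enc|/r² = (8.99×10^9)(4.97e-6)/(0.757)² = 7.80×10^4 N/C.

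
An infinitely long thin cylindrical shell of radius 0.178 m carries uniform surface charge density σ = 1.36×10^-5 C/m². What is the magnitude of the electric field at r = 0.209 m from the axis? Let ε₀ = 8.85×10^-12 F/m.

By cylindrical symmetry E is radial; use a coaxial Gaussian cylinder of radius 0.209 m and length L (r > 0.178 m).
The whole shell is enclosed: λ_enc = σ·2πR = (1.36×10^-5)·2π·(0.178) = 1.521×10^-5 C/m.
Applying ∮E·dA = Q_enc/ε₀ with the end caps contributing no flux:
E = |λ_enc|/(2πε₀r) = (1.521×10^-5)/(2π·8.85×10^-12·0.209) = 1.31×10^6 N/C.

|E| ≈ 1.31×10^6 V/m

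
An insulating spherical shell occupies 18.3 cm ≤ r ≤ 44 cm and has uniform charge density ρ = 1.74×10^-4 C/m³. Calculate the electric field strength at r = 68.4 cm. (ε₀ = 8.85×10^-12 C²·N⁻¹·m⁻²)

By spherical symmetry E is radial; choose a Gaussian sphere of radius r = 68.4 cm (r > 44 cm, enclosing the whole shell).
Q_enc = ρ·(4π/3)(b³ − a³) = (1.74×10^-4)·(4π/3)·((0.44)³ − (0.183)³) = 5.762×10^-5 C.
Applying ∮E·dA = Q_enc/ε₀ with Φ = E(4πr²):
E = |Q_enc|/(4πε₀r²) = (5.762×10^-5)/(4π·8.85×10^-12·(0.684)²) = 1.11×10^6 N/C.

|E| = 1.11e6 N/C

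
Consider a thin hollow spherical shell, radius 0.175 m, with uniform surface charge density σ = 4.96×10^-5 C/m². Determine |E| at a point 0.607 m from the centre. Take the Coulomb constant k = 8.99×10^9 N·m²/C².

E = 4.66×10^5 V/m

Symmetry ⇒ E = E(r) r̂. Gaussian sphere of radius r = 0.607 m (r > 0.175 m).
The entire shell is enclosed: Q_enc = σ·4πR² = (4.96e-5)·4π·(0.175)² = 1.909×10^-5 C.
Applying ∮E·dA = Q_enc/ε₀ with Φ = E(4πr²):
E = k|Q_enc|/r² = (8.99×10^9)(1.909×10^-5)/(0.607)² = 4.66×10^5 N/C.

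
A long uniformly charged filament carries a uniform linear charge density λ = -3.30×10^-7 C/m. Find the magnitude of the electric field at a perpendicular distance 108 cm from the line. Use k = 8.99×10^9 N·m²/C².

By cylindrical symmetry E is radial; use a coaxial Gaussian cylinder of radius 108 cm and length L.
Q_enc = λL, so λ_enc = -3.30×10^-7 C/m.
By Gauss's law (flux through the curved wall only), E·2πrL = λ_enc L/ε₀.
E = 2k|λ_enc|/r = 2(8.99×10^9)(3.30×10^-7)/(1.08) = 5.49×10^3 N/C.

|E| = 5.49×10^3 N/C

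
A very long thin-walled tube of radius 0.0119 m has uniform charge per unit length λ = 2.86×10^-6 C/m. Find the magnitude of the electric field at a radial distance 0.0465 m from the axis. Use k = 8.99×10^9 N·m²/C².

Coaxial Gaussian cylinder, radius r = 0.0465 m, length L (r > 0.0119 m).
The full line charge is enclosed: λ_enc = 2.86e-6 C/m.
Since E is radial and uniform over the curved surface, Φ = E·2πrL = Q_enc/ε₀ = λ_enc L/ε₀.
E = 2k|λ_enc|/r = 2(8.99×10^9)(2.86×10^-6)/(0.0465) = 1.11×10^6 N/C.

|E| = 1.11×10^6 N/C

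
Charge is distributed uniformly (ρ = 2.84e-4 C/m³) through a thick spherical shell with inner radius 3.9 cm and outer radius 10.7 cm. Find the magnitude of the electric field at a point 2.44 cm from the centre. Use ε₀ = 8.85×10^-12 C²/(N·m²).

Use a concentric Gaussian sphere at r = 2.44 cm (r < 3.9 cm, inside the empty cavity).
No charge is enclosed, so by Gauss's law E·4πr² = 0 ⇒ E = 0.

E = 0 (no enclosed charge)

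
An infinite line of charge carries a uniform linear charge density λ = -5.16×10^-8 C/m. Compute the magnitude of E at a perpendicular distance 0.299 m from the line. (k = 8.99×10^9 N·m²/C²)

Take a coaxial cylindrical Gaussian surface of radius r = 0.299 m and length L.
Q_enc = λL, so λ_enc = -5.16e-8 C/m.
Gauss's law: E·2πrL = λ_enc L/ε₀.
E = 2k|λ_enc|/r = 2(8.99×10^9)(5.16e-8)/(0.299) = 3.10×10^3 N/C.

|E| ≈ 3.10e3 N/C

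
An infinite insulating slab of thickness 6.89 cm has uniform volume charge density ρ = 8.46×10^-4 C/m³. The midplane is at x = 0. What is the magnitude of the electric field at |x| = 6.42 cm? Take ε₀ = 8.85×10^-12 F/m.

The point |x| = 6.42 cm lies outside the slab (half-thickness 0.03445 m). A symmetric pillbox spanning the full slab encloses Q_enc = ρ·d·A.
Flux = 2EA ⇒ E = |ρ|d/(2ε₀), independent of distance outside.
E = (8.46×10^-4)(0.0689)/(2·8.85×10^-12) = 3.29e6 N/C.

E ≈ 3.29×10^6 V/m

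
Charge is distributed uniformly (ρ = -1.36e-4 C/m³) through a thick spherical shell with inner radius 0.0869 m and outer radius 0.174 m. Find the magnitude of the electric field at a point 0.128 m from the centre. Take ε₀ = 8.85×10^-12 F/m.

E ≈ 4.50e5 N/C

By spherical symmetry E is radial; choose a Gaussian sphere of radius r = 0.128 m (within the shell material, 0.0869 m < r < 0.174 m).
Enclosed charge is the volume from a to r: Q_enc = (4π/3)ρ(r³ − a³) = -8.209×10^-7 C.
Gauss's law: E·4πr² = Q_enc/ε₀.
E = |Q_enc|/(4πε₀r²) = (8.209×10^-7)/(4π·8.85×10^-12·(0.128)²) = 4.50e5 N/C.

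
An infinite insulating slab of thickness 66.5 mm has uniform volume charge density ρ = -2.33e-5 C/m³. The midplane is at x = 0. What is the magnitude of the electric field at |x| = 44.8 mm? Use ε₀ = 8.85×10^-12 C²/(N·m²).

|E| = 8.75e4 N/C

The point |x| = 44.8 mm lies outside the slab (half-thickness 0.03325 m). A symmetric pillbox spanning the full slab encloses Q_enc = ρ·d·A.
Flux = 2EA ⇒ E = |ρ|d/(2ε₀), independent of distance outside.
E = (2.33×10^-5)(0.0665)/(2·8.85×10^-12) = 8.75e4 N/C.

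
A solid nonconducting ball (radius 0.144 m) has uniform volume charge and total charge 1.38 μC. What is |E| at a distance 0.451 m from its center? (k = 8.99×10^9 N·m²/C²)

6.10×10^4 N/C

By spherical symmetry E is radial; choose a Gaussian sphere of radius r = 0.451 m (r > R, so the entire charge is enclosed).
Q_enc = 1.38 μC = 1.38e-6 C.
By Gauss's law, ∮E·dA = E·4πr² = Q_enc/ε₀.
E = k|Q_enc|/r² = (8.99×10^9)(1.38×10^-6)/(0.451)² = 6.10e4 N/C.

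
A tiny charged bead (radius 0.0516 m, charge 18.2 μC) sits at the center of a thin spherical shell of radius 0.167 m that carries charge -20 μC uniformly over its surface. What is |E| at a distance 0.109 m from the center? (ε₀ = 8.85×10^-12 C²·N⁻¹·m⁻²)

|E| ≈ 1.38×10^7 N/C

Use a concentric Gaussian sphere at r = 0.109 m (between the bodies, 0.0516 m < r < 0.167 m).
The shell at 0.167 m lies outside the Gaussian surface, so Q_enc = 18.2 μC = 1.82×10^-5 C.
Applying ∮E·dA = Q_enc/ε₀ with Φ = E(4πr²):
E = |Q_enc|/(4πε₀r²) = (1.82×10^-5)/(4π·8.85×10^-12·(0.109)²) = 1.38×10^7 N/C.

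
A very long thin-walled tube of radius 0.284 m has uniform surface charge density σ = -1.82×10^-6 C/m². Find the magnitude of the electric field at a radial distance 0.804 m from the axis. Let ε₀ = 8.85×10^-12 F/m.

Take a coaxial cylindrical Gaussian surface of radius r = 0.804 m and length L (r > 0.284 m).
The whole shell is enclosed: λ_enc = σ·2πR = (-1.82×10^-6)·2π·(0.284) = -3.248×10^-6 C/m.
Gauss's law: E·2πrL = λ_enc L/ε₀.
E = |λ_enc|/(2πε₀r) = (3.248×10^-6)/(2π·8.85×10^-12·0.804) = 7.26×10^4 N/C.

E = 7.26×10^4 V/m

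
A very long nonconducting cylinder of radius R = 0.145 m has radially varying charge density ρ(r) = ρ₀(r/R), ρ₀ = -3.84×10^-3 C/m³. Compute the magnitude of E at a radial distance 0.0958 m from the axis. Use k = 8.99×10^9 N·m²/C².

Choose a coaxial cylinder of radius r = 0.0958 m (arbitrary length L) as the Gaussian surface (r < R).
λ_enc = ∫₀^r ρ(r')·2πr' dr' = (2πρ₀/R)·r^3/3 = -4.877×10^-5 C/m.
Gauss's law: E·2πrL = λ_enc L/ε₀.
E = 2k|λ_enc|/r = 2(8.99×10^9)(4.877e-5)/(0.0958) = 9.15×10^6 N/C.

E = 9.15e6 V/m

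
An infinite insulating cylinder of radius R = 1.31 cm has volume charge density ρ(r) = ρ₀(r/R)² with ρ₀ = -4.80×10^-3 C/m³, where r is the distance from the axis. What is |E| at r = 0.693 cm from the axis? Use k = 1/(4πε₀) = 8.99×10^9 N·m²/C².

Coaxial Gaussian cylinder, radius r = 0.693 cm, length L (r < R).
Integrating ρ over the cross-section to radius r: λ_enc = (2πρ₀/R²) ∫₀^r r'^3 dr' = 2πρ₀ r^4/(4·R²) = -1.013×10^-7 C/m.
Applying ∮E·dA = Q_enc/ε₀ with the end caps contributing no flux:
E = 2k|λ_enc|/r = 2(8.99×10^9)(1.013e-7)/(0.00693) = 2.63e5 N/C.

E = 2.63×10^5 N/C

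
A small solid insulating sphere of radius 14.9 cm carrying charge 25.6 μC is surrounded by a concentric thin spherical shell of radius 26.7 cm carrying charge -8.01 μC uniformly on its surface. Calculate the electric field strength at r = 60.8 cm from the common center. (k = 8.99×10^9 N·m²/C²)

E ≈ 4.28×10^5 V/m

Symmetry ⇒ E = E(r) r̂. Gaussian sphere of radius r = 60.8 cm (r > 26.7 cm, enclosing both).
Q_enc = (25.6 μC) + (-8.01 μC) = 1.759×10^-5 C.
Gauss's law: E·4πr² = Q_enc/ε₀.
E = k|Q_enc|/r² = (8.99×10^9)(1.759e-5)/(0.608)² = 4.28e5 N/C.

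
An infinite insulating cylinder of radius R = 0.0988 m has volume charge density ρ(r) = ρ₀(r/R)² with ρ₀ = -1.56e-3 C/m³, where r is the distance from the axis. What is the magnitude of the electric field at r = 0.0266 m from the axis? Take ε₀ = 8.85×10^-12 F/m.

Take a coaxial cylindrical Gaussian surface of radius r = 0.0266 m and length L (r < R).
Integrating ρ over the cross-section to radius r: λ_enc = (2πρ₀/R²) ∫₀^r r'^3 dr' = 2πρ₀ r^4/(4·R²) = -1.257×10^-7 C/m.
By Gauss's law (flux through the curved wall only), E·2πrL = λ_enc L/ε₀.
E = |λ_enc|/(2πε₀r) = (1.257×10^-7)/(2π·8.85×10^-12·0.0266) = 8.50e4 N/C.

8.50×10^4 N/C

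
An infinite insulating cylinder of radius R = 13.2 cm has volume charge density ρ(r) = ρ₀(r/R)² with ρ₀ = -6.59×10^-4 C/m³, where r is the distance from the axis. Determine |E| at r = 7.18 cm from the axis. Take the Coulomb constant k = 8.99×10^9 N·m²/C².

Coaxial Gaussian cylinder, radius r = 7.18 cm, length L (r < R).
Integrating ρ over the cross-section to radius r: λ_enc = (2πρ₀/R²) ∫₀^r r'^3 dr' = 2πρ₀ r^4/(4·R²) = -1.579×10^-6 C/m.
Gauss's law: E·2πrL = λ_enc L/ε₀.
E = 2k|λ_enc|/r = 2(8.99×10^9)(1.579e-6)/(0.0718) = 3.95×10^5 N/C.

E ≈ 3.95×10^5 V/m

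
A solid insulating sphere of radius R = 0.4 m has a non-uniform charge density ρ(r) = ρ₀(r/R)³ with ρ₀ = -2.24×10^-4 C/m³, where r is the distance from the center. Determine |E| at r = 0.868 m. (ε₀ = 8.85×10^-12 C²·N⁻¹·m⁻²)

|E| ≈ 3.58e5 N/C

Take a concentric spherical Gaussian surface of radius r = 0.868 m (r > R, all charge enclosed).
Q_enc = 4π ∫₀^R ρ₀(r'/R)^3 r'² dr' = 4πρ₀R³/6 = -3.003×10^-5 C.
Since E is radial and uniform over the Gaussian sphere, Φ = E·4πr² = Q_enc/ε₀.
E = |Q_enc|/(4πε₀r²) = (3.003×10^-5)/(4π·8.85×10^-12·(0.868)²) = 3.58×10^5 N/C.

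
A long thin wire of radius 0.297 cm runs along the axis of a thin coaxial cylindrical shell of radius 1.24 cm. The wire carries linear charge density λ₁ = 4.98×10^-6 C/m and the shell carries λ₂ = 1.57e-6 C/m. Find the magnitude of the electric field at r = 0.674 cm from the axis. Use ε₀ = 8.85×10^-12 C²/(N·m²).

E ≈ 1.33e7 N/C

Take a coaxial cylindrical Gaussian surface of radius r = 0.674 cm and length L (between the conductors, 0.297 cm < r < 1.24 cm).
Only the inner wire is enclosed; the outer shell contributes nothing inside itself. λ_enc = λ₁ = 4.98×10^-6 C/m.
Since E is radial and uniform over the curved surface, Φ = E·2πrL = Q_enc/ε₀ = λ_enc L/ε₀.
E = |λ_enc|/(2πε₀r) = (4.98e-6)/(2π·8.85×10^-12·0.00674) = 1.33×10^7 N/C.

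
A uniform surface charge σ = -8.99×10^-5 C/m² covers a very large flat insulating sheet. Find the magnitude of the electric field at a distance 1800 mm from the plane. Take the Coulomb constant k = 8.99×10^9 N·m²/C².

5.08e6 V/m

Choose a cylindrical pillbox piercing the sheet, end faces (area A) parallel to it.
Flux Φ = 2EA and Q_enc = σA, so 2EA = σA/ε₀ ⇒ E = |σ|/(2ε₀), independent of distance.
E = 2πk|σ| = 2π(8.99×10^9)(8.99×10^-5) = 5.08×10^6 N/C.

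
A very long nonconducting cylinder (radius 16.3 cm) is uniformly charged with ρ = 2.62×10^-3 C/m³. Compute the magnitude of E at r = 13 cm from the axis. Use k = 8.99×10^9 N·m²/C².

Take a coaxial cylindrical Gaussian surface of radius r = 13 cm and length L (r < R).
Charge inside radius r per length L is ρ·πr²·L, so λ_enc = ρπr² = 1.391×10^-4 C/m.
Gauss's law: E·2πrL = λ_enc L/ε₀.
E = 2k|λ_enc|/r = 2(8.99×10^9)(1.391×10^-4)/(0.13) = 1.92×10^7 N/C.

|E| = 1.92e7 N/C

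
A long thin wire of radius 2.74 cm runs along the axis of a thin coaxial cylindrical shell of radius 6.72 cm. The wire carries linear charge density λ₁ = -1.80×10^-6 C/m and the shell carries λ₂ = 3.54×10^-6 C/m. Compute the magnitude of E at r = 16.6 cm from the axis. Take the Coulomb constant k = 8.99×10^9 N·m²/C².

Coaxial Gaussian cylinder, radius r = 16.6 cm, length L (r > 6.72 cm, enclosing both).
λ_enc = λ₁ + λ₂ = (-1.80e-6) + (3.54×10^-6) = 1.74×10^-6 C/m.
By Gauss's law (flux through the curved wall only), E·2πrL = λ_enc L/ε₀.
E = 2k|λ_enc|/r = 2(8.99×10^9)(1.74×10^-6)/(0.166) = 1.88e5 N/C.

|E| ≈ 1.88e5 N/C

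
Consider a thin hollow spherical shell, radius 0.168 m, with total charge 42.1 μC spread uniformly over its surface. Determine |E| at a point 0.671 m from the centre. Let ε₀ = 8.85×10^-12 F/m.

By spherical symmetry E is radial; choose a Gaussian sphere of radius r = 0.671 m (r > 0.168 m).
The entire shell is enclosed: Q_enc = 4.21e-5 C.
Gauss's law: E·4πr² = Q_enc/ε₀.
E = |Q_enc|/(4πε₀r²) = (4.21×10^-5)/(4π·8.85×10^-12·(0.671)²) = 8.41×10^5 N/C.

|E| ≈ 8.41e5 V/m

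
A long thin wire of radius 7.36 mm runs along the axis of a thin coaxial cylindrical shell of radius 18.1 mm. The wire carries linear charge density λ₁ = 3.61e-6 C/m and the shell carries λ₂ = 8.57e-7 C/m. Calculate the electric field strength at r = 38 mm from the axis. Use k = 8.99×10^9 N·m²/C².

By cylindrical symmetry E is radial; use a coaxial Gaussian cylinder of radius 38 mm and length L (r > 18.1 mm, enclosing both).
λ_enc = λ₁ + λ₂ = (3.61e-6) + (8.57×10^-7) = 4.467e-6 C/m.
Gauss's law: E·2πrL = λ_enc L/ε₀.
E = 2k|λ_enc|/r = 2(8.99×10^9)(4.467×10^-6)/(0.038) = 2.11e6 N/C.

E ≈ 2.11×10^6 V/m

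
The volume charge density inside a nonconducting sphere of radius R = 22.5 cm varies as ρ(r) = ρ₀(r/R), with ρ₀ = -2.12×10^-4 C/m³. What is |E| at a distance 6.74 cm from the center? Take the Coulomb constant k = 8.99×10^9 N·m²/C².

1.21×10^5 N/C

By spherical symmetry E is radial; choose a Gaussian sphere of radius r = 6.74 cm (r < R).
Integrate the density: Q_enc = 4π ∫₀^r ρ₀(r'/R)^1 r'² dr' = 4πρ₀ r^4/(4·R) = -6.109×10^-8 C.
Gauss's law: E·4πr² = Q_enc/ε₀.
E = k|Q_enc|/r² = (8.99×10^9)(6.109×10^-8)/(0.0674)² = 1.21×10^5 N/C.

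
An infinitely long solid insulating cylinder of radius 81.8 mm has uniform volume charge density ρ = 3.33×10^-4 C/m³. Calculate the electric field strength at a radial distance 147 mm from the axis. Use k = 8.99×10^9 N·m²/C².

8.56×10^5 N/C

Choose a coaxial cylinder of radius r = 147 mm (arbitrary length L) as the Gaussian surface (r > 81.8 mm, full cross-section enclosed).
λ_enc = ρ·πR² = (3.33×10^-4)π(0.0818)² = 7.00e-6 C/m.
Since E is radial and uniform over the curved surface, Φ = E·2πrL = Q_enc/ε₀ = λ_enc L/ε₀.
E = 2k|λ_enc|/r = 2(8.99×10^9)(7.00×10^-6)/(0.147) = 8.56×10^5 N/C.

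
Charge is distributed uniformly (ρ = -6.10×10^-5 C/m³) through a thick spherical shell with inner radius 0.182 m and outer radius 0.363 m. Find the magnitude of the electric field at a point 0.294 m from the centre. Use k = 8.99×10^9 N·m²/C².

Use a concentric Gaussian sphere at r = 0.294 m (within the shell material, 0.182 m < r < 0.363 m).
Only the shell between 0.182 m and r is enclosed: Q_enc = ρ·(4π/3)(r³ − a³) = (-6.10e-5)·(4π/3)·((0.294)³ − (0.182)³) = -4.953×10^-6 C.
By Gauss's law, ∮E·dA = E·4πr² = Q_enc/ε₀.
E = k|Q_enc|/r² = (8.99×10^9)(4.953e-6)/(0.294)² = 5.15e5 N/C.

5.15×10^5 N/C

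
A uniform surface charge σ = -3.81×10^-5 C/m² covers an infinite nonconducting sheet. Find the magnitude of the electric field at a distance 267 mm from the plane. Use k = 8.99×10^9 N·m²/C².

|E| = 2.15×10^6 V/m

The symmetry is planar: E is normal to the sheet and the same magnitude on both sides. Take a pillbox straddling the sheet with end-cap area A.
Flux Φ = 2EA and Q_enc = σA, so 2EA = σA/ε₀ ⇒ E = |σ|/(2ε₀), independent of distance.
E = 2πk|σ| = 2π(8.99×10^9)(3.81×10^-5) = 2.15e6 N/C.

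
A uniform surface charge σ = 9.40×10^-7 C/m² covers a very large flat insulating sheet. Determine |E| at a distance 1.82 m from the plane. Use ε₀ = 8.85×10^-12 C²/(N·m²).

E = 5.31e4 N/C

The symmetry is planar: E is normal to the sheet and the same magnitude on both sides. Take a pillbox straddling the sheet with end-cap area A.
Flux Φ = 2EA and Q_enc = σA, so 2EA = σA/ε₀ ⇒ E = |σ|/(2ε₀), independent of distance.
E = |σ|/(2ε₀) = (9.40×10^-7)/(2·8.85×10^-12) = 5.31×10^4 N/C.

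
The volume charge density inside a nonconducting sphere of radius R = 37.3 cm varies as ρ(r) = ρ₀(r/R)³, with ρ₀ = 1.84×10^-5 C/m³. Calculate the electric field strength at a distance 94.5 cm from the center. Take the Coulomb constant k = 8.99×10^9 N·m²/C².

By spherical symmetry E is radial; choose a Gaussian sphere of radius r = 94.5 cm (r > R, all charge enclosed).
Q_enc = 4π ∫₀^R ρ₀(r'/R)^3 r'² dr' = 4πρ₀R³/6 = 2.00×10^-6 C.
Since E is radial and uniform over the Gaussian sphere, Φ = E·4πr² = Q_enc/ε₀.
E = k|Q_enc|/r² = (8.99×10^9)(2.00×10^-6)/(0.945)² = 2.01e4 N/C.

2.01e4 V/m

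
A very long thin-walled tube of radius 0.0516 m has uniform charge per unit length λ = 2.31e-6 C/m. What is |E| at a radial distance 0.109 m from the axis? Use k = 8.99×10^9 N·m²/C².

E = 3.81×10^5 V/m

By cylindrical symmetry E is radial; use a coaxial Gaussian cylinder of radius 0.109 m and length L (r > 0.0516 m).
The full line charge is enclosed: λ_enc = 2.31×10^-6 C/m.
Since E is radial and uniform over the curved surface, Φ = E·2πrL = Q_enc/ε₀ = λ_enc L/ε₀.
E = 2k|λ_enc|/r = 2(8.99×10^9)(2.31×10^-6)/(0.109) = 3.81e5 N/C.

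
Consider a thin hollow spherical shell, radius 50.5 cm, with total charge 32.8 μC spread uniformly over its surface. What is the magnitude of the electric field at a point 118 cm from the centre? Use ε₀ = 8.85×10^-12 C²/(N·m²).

E = 2.12×10^5 N/C

Symmetry ⇒ E = E(r) r̂. Gaussian sphere of radius r = 118 cm (r > 50.5 cm).
The entire shell is enclosed: Q_enc = 3.28×10^-5 C.
Gauss's law: E·4πr² = Q_enc/ε₀.
E = |Q_enc|/(4πε₀r²) = (3.28×10^-5)/(4π·8.85×10^-12·(1.18)²) = 2.12×10^5 N/C.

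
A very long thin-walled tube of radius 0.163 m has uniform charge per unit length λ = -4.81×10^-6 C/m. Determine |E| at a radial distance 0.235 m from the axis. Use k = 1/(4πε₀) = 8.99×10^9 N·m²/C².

|E| = 3.68e5 N/C

By cylindrical symmetry E is radial; use a coaxial Gaussian cylinder of radius 0.235 m and length L (r > 0.163 m).
The full line charge is enclosed: λ_enc = -4.81×10^-6 C/m.
Gauss's law: E·2πrL = λ_enc L/ε₀.
E = 2k|λ_enc|/r = 2(8.99×10^9)(4.81e-6)/(0.235) = 3.68×10^5 N/C.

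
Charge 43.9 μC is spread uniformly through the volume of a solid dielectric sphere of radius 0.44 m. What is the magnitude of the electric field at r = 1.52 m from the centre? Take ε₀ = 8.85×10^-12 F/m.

Symmetry ⇒ E = E(r) r̂. Gaussian sphere of radius r = 1.52 m (r > R, so the entire charge is enclosed).
Q_enc = 43.9 μC = 4.39e-5 C.
Applying ∮E·dA = Q_enc/ε₀ with Φ = E(4πr²):
E = |Q_enc|/(4πε₀r²) = (4.39e-5)/(4π·8.85×10^-12·(1.52)²) = 1.71×10^5 N/C.

E ≈ 1.71×10^5 N/C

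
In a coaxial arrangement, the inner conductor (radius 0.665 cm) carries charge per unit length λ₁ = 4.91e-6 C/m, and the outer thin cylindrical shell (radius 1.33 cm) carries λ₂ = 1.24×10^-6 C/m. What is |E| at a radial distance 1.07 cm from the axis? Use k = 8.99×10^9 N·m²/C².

E = 8.25×10^6 N/C

Choose a coaxial cylinder of radius r = 1.07 cm (arbitrary length L) as the Gaussian surface (between the conductors, 0.665 cm < r < 1.33 cm).
Only the inner wire is enclosed; the outer shell contributes nothing inside itself. λ_enc = λ₁ = 4.91e-6 C/m.
Gauss's law: E·2πrL = λ_enc L/ε₀.
E = 2k|λ_enc|/r = 2(8.99×10^9)(4.91×10^-6)/(0.0107) = 8.25×10^6 N/C.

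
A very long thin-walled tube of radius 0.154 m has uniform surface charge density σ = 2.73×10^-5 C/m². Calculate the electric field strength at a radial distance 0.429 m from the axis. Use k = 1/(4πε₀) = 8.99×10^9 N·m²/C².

|E| ≈ 1.11×10^6 V/m

Coaxial Gaussian cylinder, radius r = 0.429 m, length L (r > 0.154 m).
The whole shell is enclosed: λ_enc = σ·2πR = (2.73×10^-5)·2π·(0.154) = 2.642e-5 C/m.
Applying ∮E·dA = Q_enc/ε₀ with the end caps contributing no flux:
E = 2k|λ_enc|/r = 2(8.99×10^9)(2.642×10^-5)/(0.429) = 1.11e6 N/C.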